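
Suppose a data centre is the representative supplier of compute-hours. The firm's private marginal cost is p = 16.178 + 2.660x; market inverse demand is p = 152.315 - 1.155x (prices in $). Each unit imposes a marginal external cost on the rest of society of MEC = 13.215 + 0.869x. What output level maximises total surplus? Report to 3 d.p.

Social marginal cost = private MC + MEC = 29.393 + 3.529x.
Set SMC = demand: 29.393 + 3.529x = 152.315 - 1.155x → x* = 26.2430.

x* = 26.243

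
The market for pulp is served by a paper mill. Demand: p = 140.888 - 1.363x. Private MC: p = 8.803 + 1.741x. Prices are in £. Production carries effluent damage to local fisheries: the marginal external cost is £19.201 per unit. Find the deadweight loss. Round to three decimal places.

DWL = £59.388

Market equilibrium (private): 8.803 + 1.741x = 140.888 - 1.363x → x_m = 42.5532.
Social marginal cost = private MC + MEC = 28.004 + 1.741x.
Set SMC = demand: 28.004 + 1.741x = 140.888 - 1.363x → x* = 36.3673.
The welfare-loss triangle has base |x_m − x*| and height MEC(x_m) (the vertical gap between SMC and demand is zero at x* and MEC at x_m).
DWL = ½ × 6.1859 × 19.2010 = 59.3877.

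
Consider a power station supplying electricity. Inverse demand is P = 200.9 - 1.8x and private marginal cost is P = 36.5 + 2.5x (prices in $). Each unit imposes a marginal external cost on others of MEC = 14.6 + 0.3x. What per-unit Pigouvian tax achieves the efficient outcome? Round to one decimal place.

Social marginal cost = private MC + MEC = 51.1 + 2.8x.
Set SMC = demand: 51.1 + 2.8x = 200.9 - 1.8x → x* = 32.5652.
The Pigouvian tax equals MEC at x*: 14.6 + 0.3×32.5652 = 24.3696.

tax = $24.4 per unit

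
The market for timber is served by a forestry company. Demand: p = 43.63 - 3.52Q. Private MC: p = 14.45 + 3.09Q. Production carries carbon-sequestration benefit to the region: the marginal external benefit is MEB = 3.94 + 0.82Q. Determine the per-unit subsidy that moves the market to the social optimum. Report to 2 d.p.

subsidy = 8.63 per unit

Social marginal cost = private MC − MEB = 10.51 + 2.27Q.
Set SMC = demand: 10.51 + 2.27Q = 43.63 - 3.52Q → Q* = 5.7202.
The Pigouvian subsidy equals MEB at Q*: 3.94 + 0.82×5.7202 = 8.6306.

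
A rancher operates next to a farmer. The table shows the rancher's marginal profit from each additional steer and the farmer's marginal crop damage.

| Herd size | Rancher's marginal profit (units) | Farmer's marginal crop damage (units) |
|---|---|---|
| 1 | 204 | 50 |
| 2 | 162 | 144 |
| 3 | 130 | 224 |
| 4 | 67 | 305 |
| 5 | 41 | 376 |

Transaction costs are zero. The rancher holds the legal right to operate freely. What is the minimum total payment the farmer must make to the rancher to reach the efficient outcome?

Left alone the rancher would choose level 5 (marginal profit stays positive).
Efficient level: k* = 2 (marginal profit ≥ marginal crop damage through 2).
The farmer must at least cover the rancher's forgone profit from cutting 5→2: 130 + 67 + 41 = 238.

238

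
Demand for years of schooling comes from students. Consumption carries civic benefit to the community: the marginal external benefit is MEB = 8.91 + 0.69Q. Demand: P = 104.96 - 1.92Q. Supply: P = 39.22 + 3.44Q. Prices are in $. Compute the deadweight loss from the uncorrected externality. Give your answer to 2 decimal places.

DWL = $32.31

Market equilibrium (private): 39.22 + 3.44Q = 104.96 - 1.92Q → Q_m = 12.2649.
Social marginal benefit = demand + MEB = 113.87 - 1.23Q.
Set SMB = MC: 113.87 - 1.23Q = 39.22 + 3.44Q → Q* = 15.9850.
The loss is the area between SMB and MC from Q* to Q_m; with linear curves that's a triangle of height MEB(Q_m).
DWL = ½ × 3.7201 × 17.3728 = 32.3143.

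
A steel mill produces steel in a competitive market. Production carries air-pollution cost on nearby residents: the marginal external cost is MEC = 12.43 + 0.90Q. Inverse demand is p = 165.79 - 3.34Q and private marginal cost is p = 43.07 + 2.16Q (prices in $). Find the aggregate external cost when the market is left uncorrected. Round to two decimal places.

Market equilibrium (private): 43.07 + 2.16Q = 165.79 - 3.34Q → Q_m = 22.3127.
Total external cost = ∫₀^{Q_m} (12.43 + 0.90Q) dQ = 12.43×22.3127 + ½×0.90×22.3127² = 501.3823.

$501.38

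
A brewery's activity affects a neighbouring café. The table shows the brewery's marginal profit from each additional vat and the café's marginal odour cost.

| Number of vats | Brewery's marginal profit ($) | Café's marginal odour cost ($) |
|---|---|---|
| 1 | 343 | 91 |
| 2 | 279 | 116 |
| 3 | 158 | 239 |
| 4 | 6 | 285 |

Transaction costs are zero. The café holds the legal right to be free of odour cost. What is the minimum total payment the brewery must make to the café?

$207

Efficient level: marginal profit ≥ marginal odour cost through level 2, so k* = 2.
With the café holding the right, the brewery must at least compensate total damage at k*: 91 + 116 = 207.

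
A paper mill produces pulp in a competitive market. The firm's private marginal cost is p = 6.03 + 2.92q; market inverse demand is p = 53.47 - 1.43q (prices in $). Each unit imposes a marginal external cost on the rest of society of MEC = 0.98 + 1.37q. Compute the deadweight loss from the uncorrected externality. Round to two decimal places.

Market equilibrium (private): 6.03 + 2.92q = 53.47 - 1.43q → q_m = 10.9057.
Social marginal cost = private MC + MEC = 7.01 + 4.29q.
Set SMC = demand: 7.01 + 4.29q = 53.47 - 1.43q → q* = 8.1224.
The welfare-loss triangle has base |q_m − q*| and height MEC(q_m) (the vertical gap between SMC and demand is zero at q* and MEC at q_m).
DWL = ½ × 2.7833 × 15.9209 = 22.1563.

DWL = $22.16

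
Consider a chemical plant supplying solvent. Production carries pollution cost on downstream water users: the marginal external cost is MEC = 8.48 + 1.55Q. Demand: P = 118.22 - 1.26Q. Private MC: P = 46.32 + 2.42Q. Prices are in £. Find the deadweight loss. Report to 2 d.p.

Market equilibrium (private): 46.32 + 2.42Q = 118.22 - 1.26Q → Q_m = 19.5380.
Social marginal cost = private MC + MEC = 54.80 + 3.97Q.
Set SMC = demand: 54.80 + 3.97Q = 118.22 - 1.26Q → Q* = 12.1262.
The loss is the area between SMC and demand from Q* to Q_m; with linear curves that's a triangle of height MEC(Q_m).
DWL = ½ × 7.4118 × 38.7640 = 143.6555.

DWL = £143.66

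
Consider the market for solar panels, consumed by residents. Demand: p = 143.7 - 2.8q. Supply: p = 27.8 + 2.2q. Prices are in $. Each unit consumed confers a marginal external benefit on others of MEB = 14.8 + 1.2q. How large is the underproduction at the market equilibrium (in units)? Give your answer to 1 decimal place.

Market equilibrium (private): 27.8 + 2.2q = 143.7 - 2.8q → q_m = 23.1800.
Social marginal benefit = demand + MEB = 158.5 - 1.6q.
Set SMB = MC: 158.5 - 1.6q = 27.8 + 2.2q → q* = 34.3947.
Gap = |23.1800 − 34.3947| = 11.2147.

11.2 units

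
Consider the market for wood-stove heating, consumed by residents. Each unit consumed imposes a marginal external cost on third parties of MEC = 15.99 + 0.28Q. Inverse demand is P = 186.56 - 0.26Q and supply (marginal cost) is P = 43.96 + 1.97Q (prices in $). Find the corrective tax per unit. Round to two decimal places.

tax = $30.11 per unit

Social marginal benefit = demand − MEC = 170.57 - 0.54Q.
Set SMB = MC: 170.57 - 0.54Q = 43.96 + 1.97Q → Q* = 50.4422.
The Pigouvian tax equals MEC at Q*: 15.99 + 0.28×50.4422 = 30.1138.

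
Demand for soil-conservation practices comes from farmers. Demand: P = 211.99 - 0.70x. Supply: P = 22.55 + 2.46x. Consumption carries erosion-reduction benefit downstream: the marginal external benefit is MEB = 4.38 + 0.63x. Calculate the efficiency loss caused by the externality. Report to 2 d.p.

Market equilibrium (private): 22.55 + 2.46x = 211.99 - 0.70x → x_m = 59.9494.
Social marginal benefit = demand + MEB = 216.37 - 0.07x.
Set SMB = MC: 216.37 - 0.07x = 22.55 + 2.46x → x* = 76.6087.
Height of the DWL triangle at x_m is SMB(x_m) − MC(x_m) = MEB(x_m) = 42.1481.
DWL = ½ × 16.6593 × 42.1481 = 351.0789.

DWL = 351.08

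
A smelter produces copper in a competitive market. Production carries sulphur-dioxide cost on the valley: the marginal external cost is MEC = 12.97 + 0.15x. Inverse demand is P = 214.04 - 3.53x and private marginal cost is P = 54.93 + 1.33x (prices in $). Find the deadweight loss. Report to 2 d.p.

DWL = $31.91

Market equilibrium (private): 54.93 + 1.33x = 214.04 - 3.53x → x_m = 32.7387.
Social marginal cost = private MC + MEC = 67.90 + 1.48x.
Set SMC = demand: 67.90 + 1.48x = 214.04 - 3.53x → x* = 29.1697.
Between x* and x_m the wedge SMC − demand runs linearly from 0 to MEC(x_m), so the loss is a triangle.
DWL = ½ × 3.5690 × 17.8808 = 31.9083.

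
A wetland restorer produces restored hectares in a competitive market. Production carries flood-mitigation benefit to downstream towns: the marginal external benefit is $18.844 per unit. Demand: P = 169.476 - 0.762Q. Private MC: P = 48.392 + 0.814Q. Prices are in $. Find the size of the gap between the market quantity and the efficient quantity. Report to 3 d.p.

Market equilibrium (private): 48.392 + 0.814Q = 169.476 - 0.762Q → Q_m = 76.8299.
Social marginal cost = private MC − MEB = 29.548 + 0.814Q.
Set SMC = demand: 29.548 + 0.814Q = 169.476 - 0.762Q → Q* = 88.7868.
Gap = |76.8299 − 88.7868| = 11.9569.

11.957 units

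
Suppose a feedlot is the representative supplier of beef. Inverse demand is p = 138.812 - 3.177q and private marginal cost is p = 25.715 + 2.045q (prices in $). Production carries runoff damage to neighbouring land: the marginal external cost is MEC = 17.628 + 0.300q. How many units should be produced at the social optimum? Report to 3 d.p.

q* = 17.289

Social marginal cost = private MC + MEC = 43.343 + 2.345q.
Set SMC = demand: 43.343 + 2.345q = 138.812 - 3.177q → q* = 17.2888.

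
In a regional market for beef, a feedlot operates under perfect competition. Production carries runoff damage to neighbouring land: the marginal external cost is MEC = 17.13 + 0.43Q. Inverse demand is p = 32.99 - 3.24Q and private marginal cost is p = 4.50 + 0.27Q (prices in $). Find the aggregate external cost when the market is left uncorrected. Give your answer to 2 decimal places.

Market equilibrium (private): 4.50 + 0.27Q = 32.99 - 3.24Q → Q_m = 8.1168.
Total external cost = ∫₀^{Q_m} (17.13 + 0.43Q) dQ = 17.13×8.1168 + ½×0.43×8.1168² = 153.2055.

$153.21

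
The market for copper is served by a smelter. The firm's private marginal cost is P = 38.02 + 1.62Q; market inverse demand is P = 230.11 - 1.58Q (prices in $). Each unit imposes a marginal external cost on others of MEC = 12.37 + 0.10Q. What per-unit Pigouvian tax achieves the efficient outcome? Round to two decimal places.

tax = $17.82 per unit

Social marginal cost = private MC + MEC = 50.39 + 1.72Q.
Set SMC = demand: 50.39 + 1.72Q = 230.11 - 1.58Q → Q* = 54.4606.
The Pigouvian tax equals MEC at Q*: 12.37 + 0.10×54.4606 = 17.8161.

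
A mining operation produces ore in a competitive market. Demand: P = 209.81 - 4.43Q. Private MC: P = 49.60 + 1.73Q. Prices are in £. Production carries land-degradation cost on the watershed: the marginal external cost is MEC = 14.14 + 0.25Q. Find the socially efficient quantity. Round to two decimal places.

Q* = 22.79

Social marginal cost = private MC + MEC = 63.74 + 1.98Q.
Set SMC = demand: 63.74 + 1.98Q = 209.81 - 4.43Q → Q* = 22.7878.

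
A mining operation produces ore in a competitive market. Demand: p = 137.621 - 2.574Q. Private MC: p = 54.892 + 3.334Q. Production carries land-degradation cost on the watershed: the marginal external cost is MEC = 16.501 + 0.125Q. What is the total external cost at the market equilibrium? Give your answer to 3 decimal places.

Market equilibrium (private): 54.892 + 3.334Q = 137.621 - 2.574Q → Q_m = 14.0029.
Total external cost = ∫₀^{Q_m} (16.501 + 0.125Q) dQ = 16.501×14.0029 + ½×0.125×14.0029² = 243.3169.

243.317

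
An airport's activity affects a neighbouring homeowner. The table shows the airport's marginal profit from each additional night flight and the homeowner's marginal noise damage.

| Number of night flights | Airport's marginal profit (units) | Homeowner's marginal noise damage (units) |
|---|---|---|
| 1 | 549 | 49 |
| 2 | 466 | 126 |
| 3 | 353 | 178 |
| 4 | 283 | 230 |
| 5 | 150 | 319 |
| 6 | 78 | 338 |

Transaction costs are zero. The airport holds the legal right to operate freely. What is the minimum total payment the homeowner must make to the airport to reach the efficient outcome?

Left alone the airport would choose level 6 (marginal profit stays positive).
Efficient level: k* = 4 (marginal profit ≥ marginal noise damage through 4).
The homeowner must at least cover the airport's forgone profit from cutting 6→4: 150 + 78 = 228.

228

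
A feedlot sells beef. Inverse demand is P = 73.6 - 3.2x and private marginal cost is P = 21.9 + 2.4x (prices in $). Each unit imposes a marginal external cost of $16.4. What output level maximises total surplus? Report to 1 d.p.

Social marginal cost = private MC + MEC = 38.3 + 2.4x.
Set SMC = demand: 38.3 + 2.4x = 73.6 - 3.2x → x* = 6.3036.

x* = 6.3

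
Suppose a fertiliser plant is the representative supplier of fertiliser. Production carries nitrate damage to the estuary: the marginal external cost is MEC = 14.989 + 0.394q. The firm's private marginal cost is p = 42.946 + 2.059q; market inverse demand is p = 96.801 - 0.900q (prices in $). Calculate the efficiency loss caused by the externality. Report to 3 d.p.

Market equilibrium (private): 42.946 + 2.059q = 96.801 - 0.900q → q_m = 18.2004.
Social marginal cost = private MC + MEC = 57.935 + 2.453q.
Set SMC = demand: 57.935 + 2.453q = 96.801 - 0.900q → q* = 11.5914.
Height of the DWL triangle at q_m is SMC(q_m) − demand(q_m) = MEC(q_m) = 22.1600.
DWL = ½ × 6.6090 × 22.1600 = 73.2277.

DWL = $73.228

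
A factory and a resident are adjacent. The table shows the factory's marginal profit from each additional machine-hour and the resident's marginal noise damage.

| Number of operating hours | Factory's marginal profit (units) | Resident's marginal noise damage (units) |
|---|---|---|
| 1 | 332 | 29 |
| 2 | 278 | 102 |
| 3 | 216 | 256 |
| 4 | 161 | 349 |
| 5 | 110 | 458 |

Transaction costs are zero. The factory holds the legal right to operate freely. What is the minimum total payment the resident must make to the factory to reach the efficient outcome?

Left alone the factory would choose level 5 (marginal profit stays positive).
Efficient level: k* = 2 (marginal profit ≥ marginal noise damage through 2).
The resident must at least cover the factory's forgone profit from cutting 5→2: 216 + 161 + 110 = 487.

487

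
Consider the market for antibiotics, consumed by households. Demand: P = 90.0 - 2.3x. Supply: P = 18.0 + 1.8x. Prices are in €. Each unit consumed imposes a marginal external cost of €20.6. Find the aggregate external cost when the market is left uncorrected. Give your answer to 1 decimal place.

Market equilibrium (private): 18.0 + 1.8x = 90.0 - 2.3x → x_m = 17.5610.
Total external cost = MEC × x_m = 20.6 × 17.5610 = 361.7566.

€361.8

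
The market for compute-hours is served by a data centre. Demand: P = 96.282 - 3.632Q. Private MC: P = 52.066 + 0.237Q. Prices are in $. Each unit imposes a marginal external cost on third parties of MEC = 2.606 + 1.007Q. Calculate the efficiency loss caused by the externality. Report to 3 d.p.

Market equilibrium (private): 52.066 + 0.237Q = 96.282 - 3.632Q → Q_m = 11.4283.
Social marginal cost = private MC + MEC = 54.672 + 1.244Q.
Set SMC = demand: 54.672 + 1.244Q = 96.282 - 3.632Q → Q* = 8.5336.
The loss is the area between SMC and demand from Q* to Q_m; with linear curves that's a triangle of height MEC(Q_m).
DWL = ½ × 2.8947 × 14.1143 = 20.4283.

DWL = $20.428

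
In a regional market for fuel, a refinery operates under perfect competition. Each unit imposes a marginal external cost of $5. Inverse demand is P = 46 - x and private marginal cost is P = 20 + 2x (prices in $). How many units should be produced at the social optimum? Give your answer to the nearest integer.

Social marginal cost = private MC + MEC = 25 + 2x.
Set SMC = demand: 25 + 2x = 46 - x → x* = 7.0000.

x* = 7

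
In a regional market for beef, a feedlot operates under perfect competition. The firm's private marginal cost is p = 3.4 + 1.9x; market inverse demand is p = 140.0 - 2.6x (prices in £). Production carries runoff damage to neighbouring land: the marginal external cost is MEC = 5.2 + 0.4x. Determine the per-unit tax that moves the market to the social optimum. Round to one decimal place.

Social marginal cost = private MC + MEC = 8.6 + 2.3x.
Set SMC = demand: 8.6 + 2.3x = 140.0 - 2.6x → x* = 26.8163.
The Pigouvian tax equals MEC at x*: 5.2 + 0.4×26.8163 = 15.9265.

tax = £15.9 per unit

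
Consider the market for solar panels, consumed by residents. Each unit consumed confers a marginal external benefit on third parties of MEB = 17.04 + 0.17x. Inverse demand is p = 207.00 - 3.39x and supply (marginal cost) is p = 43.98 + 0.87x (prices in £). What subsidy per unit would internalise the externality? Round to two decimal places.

subsidy = £24.52 per unit

Social marginal benefit = demand + MEB = 224.04 - 3.22x.
Set SMB = MC: 224.04 - 3.22x = 43.98 + 0.87x → x* = 44.0244.
The Pigouvian subsidy equals MEB at x*: 17.04 + 0.17×44.0244 = 24.5241.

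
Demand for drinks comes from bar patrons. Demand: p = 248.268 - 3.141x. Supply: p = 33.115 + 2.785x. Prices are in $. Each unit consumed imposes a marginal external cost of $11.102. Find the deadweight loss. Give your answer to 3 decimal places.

DWL = $10.399

Market equilibrium (private): 33.115 + 2.785x = 248.268 - 3.141x → x_m = 36.3066.
Social marginal benefit = demand − MEC = 237.166 - 3.141x.
Set SMB = MC: 237.166 - 3.141x = 33.115 + 2.785x → x* = 34.4332.
The loss is the area between SMB and MC from x* to x_m; with linear curves that's a triangle of height MEC(x_m).
DWL = ½ × 1.8734 × 11.1020 = 10.3992.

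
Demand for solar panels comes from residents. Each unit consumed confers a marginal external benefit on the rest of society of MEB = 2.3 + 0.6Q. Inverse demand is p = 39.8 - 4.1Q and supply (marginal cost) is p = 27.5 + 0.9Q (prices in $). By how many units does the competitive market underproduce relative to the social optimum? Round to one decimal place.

Market equilibrium (private): 27.5 + 0.9Q = 39.8 - 4.1Q → Q_m = 2.4600.
Social marginal benefit = demand + MEB = 42.1 - 3.5Q.
Set SMB = MC: 42.1 - 3.5Q = 27.5 + 0.9Q → Q* = 3.3182.
Gap = |2.4600 − 3.3182| = 0.8582.

0.9 units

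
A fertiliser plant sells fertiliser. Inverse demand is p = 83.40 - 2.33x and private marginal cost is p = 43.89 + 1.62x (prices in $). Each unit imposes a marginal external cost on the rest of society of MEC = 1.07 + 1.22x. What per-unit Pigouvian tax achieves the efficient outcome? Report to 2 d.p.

Social marginal cost = private MC + MEC = 44.96 + 2.84x.
Set SMC = demand: 44.96 + 2.84x = 83.40 - 2.33x → x* = 7.4352.
The Pigouvian tax equals MEC at x*: 1.07 + 1.22×7.4352 = 10.1409.

tax = $10.14 per unit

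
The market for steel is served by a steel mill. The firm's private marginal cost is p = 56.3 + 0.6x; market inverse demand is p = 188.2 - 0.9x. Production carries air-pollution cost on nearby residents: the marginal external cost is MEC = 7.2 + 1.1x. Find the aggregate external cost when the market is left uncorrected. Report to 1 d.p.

4885.9

Market equilibrium (private): 56.3 + 0.6x = 188.2 - 0.9x → x_m = 87.9333.
Total external cost = ∫₀^{x_m} (7.2 + 1.1x) dx = 7.2×87.9333 + ½×1.1×87.9333² = 4885.8656.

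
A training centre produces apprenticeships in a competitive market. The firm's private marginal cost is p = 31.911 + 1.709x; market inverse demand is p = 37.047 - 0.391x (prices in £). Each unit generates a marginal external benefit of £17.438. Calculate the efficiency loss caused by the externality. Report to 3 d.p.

Market equilibrium (private): 31.911 + 1.709x = 37.047 - 0.391x → x_m = 2.4457.
Social marginal cost = private MC − MEB = 14.473 + 1.709x.
Set SMC = demand: 14.473 + 1.709x = 37.047 - 0.391x → x* = 10.7495.
The welfare-loss triangle has base |x_m − x*| and height MEB(x_m) (the vertical gap between SMC and demand is zero at x* and MEB at x_m).
DWL = ½ × 8.3038 × 17.4380 = 72.4008.

DWL = £72.401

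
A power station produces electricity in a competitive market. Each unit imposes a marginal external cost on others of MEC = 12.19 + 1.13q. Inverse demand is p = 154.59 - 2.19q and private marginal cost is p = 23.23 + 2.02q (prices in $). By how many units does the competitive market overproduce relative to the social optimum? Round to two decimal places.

Market equilibrium (private): 23.23 + 2.02q = 154.59 - 2.19q → q_m = 31.2019.
Social marginal cost = private MC + MEC = 35.42 + 3.15q.
Set SMC = demand: 35.42 + 3.15q = 154.59 - 2.19q → q* = 22.3165.
Gap = |31.2019 − 22.3165| = 8.8854.

8.89 units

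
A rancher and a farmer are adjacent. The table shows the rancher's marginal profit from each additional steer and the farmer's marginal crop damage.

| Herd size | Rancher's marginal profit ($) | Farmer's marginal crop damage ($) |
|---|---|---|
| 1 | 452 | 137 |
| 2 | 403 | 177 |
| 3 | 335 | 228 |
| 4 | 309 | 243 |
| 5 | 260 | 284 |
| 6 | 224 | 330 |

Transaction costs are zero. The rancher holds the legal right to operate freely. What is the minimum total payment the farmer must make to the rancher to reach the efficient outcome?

$484

Left alone the rancher would choose level 6 (marginal profit stays positive).
Efficient level: k* = 4 (marginal profit ≥ marginal crop damage through 4).
The farmer must at least cover the rancher's forgone profit from cutting 6→4: 260 + 224 = 484.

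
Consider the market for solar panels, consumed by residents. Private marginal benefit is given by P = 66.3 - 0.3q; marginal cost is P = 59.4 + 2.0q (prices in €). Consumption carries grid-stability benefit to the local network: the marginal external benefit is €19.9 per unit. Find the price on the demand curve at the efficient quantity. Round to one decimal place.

P = €62.8

Social marginal benefit = demand + MEB = 86.2 - 0.3q.
Set SMB = MC: 86.2 - 0.3q = 59.4 + 2.0q → q* = 11.6522.
Consumer price on the demand curve at q*: 66.3 − 0.3×11.6522 = 62.8043.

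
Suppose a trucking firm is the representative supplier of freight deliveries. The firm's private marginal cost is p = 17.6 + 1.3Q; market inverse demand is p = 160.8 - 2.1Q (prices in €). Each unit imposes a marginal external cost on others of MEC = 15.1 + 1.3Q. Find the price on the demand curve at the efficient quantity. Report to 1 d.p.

Social marginal cost = private MC + MEC = 32.7 + 2.6Q.
Set SMC = demand: 32.7 + 2.6Q = 160.8 - 2.1Q → Q* = 27.2553.
Consumer price on the demand curve at Q*: 160.8 − 2.1×27.2553 = 103.5639.

P = €103.6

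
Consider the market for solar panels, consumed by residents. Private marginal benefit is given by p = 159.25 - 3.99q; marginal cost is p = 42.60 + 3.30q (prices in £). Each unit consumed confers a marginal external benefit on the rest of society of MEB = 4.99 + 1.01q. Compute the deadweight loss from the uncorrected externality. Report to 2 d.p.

Market equilibrium (private): 42.60 + 3.30q = 159.25 - 3.99q → q_m = 16.0014.
Social marginal benefit = demand + MEB = 164.24 - 2.98q.
Set SMB = MC: 164.24 - 2.98q = 42.60 + 3.30q → q* = 19.3694.
The welfare-loss triangle has base |q_m − q*| and height MEB(q_m) (the vertical gap between SMB and MC is zero at q* and MEB at q_m).
DWL = ½ × 3.3680 × 21.1514 = 35.6190.

DWL = £35.62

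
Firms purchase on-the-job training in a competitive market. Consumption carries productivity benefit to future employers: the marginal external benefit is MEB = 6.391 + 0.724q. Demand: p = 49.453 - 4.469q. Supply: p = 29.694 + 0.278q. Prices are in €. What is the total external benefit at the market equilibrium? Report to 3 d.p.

Market equilibrium (private): 29.694 + 0.278q = 49.453 - 4.469q → q_m = 4.1624.
Total external benefit = ∫₀^{q_m} (6.391 + 0.724q) dq = 6.391×4.1624 + ½×0.724×4.1624² = 32.8738.

€32.874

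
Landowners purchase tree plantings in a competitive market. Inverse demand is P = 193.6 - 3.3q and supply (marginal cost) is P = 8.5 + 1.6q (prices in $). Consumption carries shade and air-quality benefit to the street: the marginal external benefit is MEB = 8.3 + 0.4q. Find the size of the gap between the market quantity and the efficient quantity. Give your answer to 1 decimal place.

Market equilibrium (private): 8.5 + 1.6q = 193.6 - 3.3q → q_m = 37.7755.
Social marginal benefit = demand + MEB = 201.9 - 2.9q.
Set SMB = MC: 201.9 - 2.9q = 8.5 + 1.6q → q* = 42.9778.
Gap = |37.7755 − 42.9778| = 5.2023.

5.2 units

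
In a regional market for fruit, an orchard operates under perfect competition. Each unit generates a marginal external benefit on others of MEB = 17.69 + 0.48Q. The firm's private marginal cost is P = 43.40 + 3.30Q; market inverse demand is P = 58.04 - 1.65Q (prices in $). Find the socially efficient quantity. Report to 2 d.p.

Social marginal cost = private MC − MEB = 25.71 + 2.82Q.
Set SMC = demand: 25.71 + 2.82Q = 58.04 - 1.65Q → Q* = 7.2327.

Q* = 7.23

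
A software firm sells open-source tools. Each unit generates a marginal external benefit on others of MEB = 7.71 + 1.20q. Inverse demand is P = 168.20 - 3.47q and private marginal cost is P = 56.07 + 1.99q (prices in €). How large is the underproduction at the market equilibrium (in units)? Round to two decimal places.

7.59 units

Market equilibrium (private): 56.07 + 1.99q = 168.20 - 3.47q → q_m = 20.5366.
Social marginal cost = private MC − MEB = 48.36 + 0.79q.
Set SMC = demand: 48.36 + 0.79q = 168.20 - 3.47q → q* = 28.1315.
Gap = |20.5366 − 28.1315| = 7.5949.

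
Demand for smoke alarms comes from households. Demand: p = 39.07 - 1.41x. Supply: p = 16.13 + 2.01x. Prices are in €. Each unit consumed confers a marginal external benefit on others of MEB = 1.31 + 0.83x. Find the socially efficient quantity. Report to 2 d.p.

Social marginal benefit = demand + MEB = 40.38 - 0.58x.
Set SMB = MC: 40.38 - 0.58x = 16.13 + 2.01x → x* = 9.3629.

x* = 9.36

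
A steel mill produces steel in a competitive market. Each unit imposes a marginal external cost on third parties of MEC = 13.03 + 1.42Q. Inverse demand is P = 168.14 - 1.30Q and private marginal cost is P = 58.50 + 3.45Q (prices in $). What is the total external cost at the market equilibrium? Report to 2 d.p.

$679.04

Market equilibrium (private): 58.50 + 3.45Q = 168.14 - 1.30Q → Q_m = 23.0821.
Total external cost = ∫₀^{Q_m} (13.03 + 1.42Q) dQ = 13.03×23.0821 + ½×1.42×23.0821² = 679.0359.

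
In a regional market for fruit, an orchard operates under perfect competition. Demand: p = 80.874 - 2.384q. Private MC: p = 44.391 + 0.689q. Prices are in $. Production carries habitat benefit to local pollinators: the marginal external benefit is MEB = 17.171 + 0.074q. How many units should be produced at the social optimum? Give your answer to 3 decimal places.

Social marginal cost = private MC − MEB = 27.220 + 0.615q.
Set SMC = demand: 27.220 + 0.615q = 80.874 - 2.384q → q* = 17.8906.

q* = 17.891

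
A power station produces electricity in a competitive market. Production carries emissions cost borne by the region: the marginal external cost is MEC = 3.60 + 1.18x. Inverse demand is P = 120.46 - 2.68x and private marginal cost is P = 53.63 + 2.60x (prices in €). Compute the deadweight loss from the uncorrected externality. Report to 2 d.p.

DWL = €26.59

Market equilibrium (private): 53.63 + 2.60x = 120.46 - 2.68x → x_m = 12.6572.
Social marginal cost = private MC + MEC = 57.23 + 3.78x.
Set SMC = demand: 57.23 + 3.78x = 120.46 - 2.68x → x* = 9.7879.
Height of the DWL triangle at x_m is SMC(x_m) − demand(x_m) = MEC(x_m) = 18.5355.
DWL = ½ × 2.8693 × 18.5355 = 26.5920.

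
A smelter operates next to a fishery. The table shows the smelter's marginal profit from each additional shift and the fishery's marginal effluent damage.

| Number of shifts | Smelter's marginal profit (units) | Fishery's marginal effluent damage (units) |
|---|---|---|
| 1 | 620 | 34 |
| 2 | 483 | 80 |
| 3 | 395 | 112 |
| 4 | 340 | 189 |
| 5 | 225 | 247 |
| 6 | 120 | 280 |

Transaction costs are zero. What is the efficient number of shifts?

Bargaining reaches the level where marginal profit last exceeds marginal effluent damage.
That holds through level 4 (340 ≥ 189) but not at 5 (225 < 247).

4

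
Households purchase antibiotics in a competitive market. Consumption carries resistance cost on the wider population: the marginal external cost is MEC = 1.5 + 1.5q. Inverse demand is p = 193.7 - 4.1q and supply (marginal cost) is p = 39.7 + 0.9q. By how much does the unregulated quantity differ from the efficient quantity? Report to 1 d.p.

7.3 units

Market equilibrium (private): 39.7 + 0.9q = 193.7 - 4.1q → q_m = 30.8000.
Social marginal benefit = demand − MEC = 192.2 - 5.6q.
Set SMB = MC: 192.2 - 5.6q = 39.7 + 0.9q → q* = 23.4615.
Gap = |30.8000 − 23.4615| = 7.3385.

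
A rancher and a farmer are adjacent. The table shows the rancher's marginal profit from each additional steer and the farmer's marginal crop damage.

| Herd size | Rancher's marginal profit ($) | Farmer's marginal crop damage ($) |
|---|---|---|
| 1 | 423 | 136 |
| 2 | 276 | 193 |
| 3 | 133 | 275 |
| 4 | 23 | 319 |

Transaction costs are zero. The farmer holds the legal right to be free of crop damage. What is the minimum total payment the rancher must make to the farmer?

$329

Efficient level: marginal profit ≥ marginal crop damage through level 2, so k* = 2.
With the farmer holding the right, the rancher must at least compensate total damage at k*: 136 + 193 = 329.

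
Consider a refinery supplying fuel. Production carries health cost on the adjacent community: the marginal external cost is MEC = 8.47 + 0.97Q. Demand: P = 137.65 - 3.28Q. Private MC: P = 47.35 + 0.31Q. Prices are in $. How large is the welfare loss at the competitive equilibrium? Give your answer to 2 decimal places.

DWL = $118.46

Market equilibrium (private): 47.35 + 0.31Q = 137.65 - 3.28Q → Q_m = 25.1532.
Social marginal cost = private MC + MEC = 55.82 + 1.28Q.
Set SMC = demand: 55.82 + 1.28Q = 137.65 - 3.28Q → Q* = 17.9452.
The welfare-loss triangle has base |Q_m − Q*| and height MEC(Q_m) (the vertical gap between SMC and demand is zero at Q* and MEC at Q_m).
DWL = ½ × 7.2080 × 32.8686 = 118.4584.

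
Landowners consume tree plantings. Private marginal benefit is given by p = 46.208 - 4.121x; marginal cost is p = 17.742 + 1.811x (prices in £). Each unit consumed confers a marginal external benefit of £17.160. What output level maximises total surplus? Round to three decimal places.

Social marginal benefit = demand + MEB = 63.368 - 4.121x.
Set SMB = MC: 63.368 - 4.121x = 17.742 + 1.811x → x* = 7.6915.

x* = 7.692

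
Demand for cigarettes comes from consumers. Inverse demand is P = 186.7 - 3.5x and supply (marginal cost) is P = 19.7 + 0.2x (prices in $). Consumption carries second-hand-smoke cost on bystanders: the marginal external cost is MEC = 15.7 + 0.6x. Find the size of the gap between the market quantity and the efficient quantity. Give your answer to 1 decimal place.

9.9 units

Market equilibrium (private): 19.7 + 0.2x = 186.7 - 3.5x → x_m = 45.1351.
Social marginal benefit = demand − MEC = 171.0 - 4.1x.
Set SMB = MC: 171.0 - 4.1x = 19.7 + 0.2x → x* = 35.1860.
Gap = |45.1351 − 35.1860| = 9.9491.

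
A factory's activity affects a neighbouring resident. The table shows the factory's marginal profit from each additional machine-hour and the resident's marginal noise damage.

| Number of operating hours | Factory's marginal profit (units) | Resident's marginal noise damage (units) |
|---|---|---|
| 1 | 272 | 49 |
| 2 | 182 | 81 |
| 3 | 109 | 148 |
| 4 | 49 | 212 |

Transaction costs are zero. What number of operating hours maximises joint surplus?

2

Bargaining reaches the level where marginal profit last exceeds marginal noise damage.
That holds through level 2 (182 ≥ 81) but not at 3 (109 < 148).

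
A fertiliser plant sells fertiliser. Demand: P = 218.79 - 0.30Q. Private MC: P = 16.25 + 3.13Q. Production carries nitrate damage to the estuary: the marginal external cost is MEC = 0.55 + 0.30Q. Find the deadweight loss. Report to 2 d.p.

Market equilibrium (private): 16.25 + 3.13Q = 218.79 - 0.30Q → Q_m = 59.0496.
Social marginal cost = private MC + MEC = 16.80 + 3.43Q.
Set SMC = demand: 16.80 + 3.43Q = 218.79 - 0.30Q → Q* = 54.1528.
Between Q* and Q_m the wedge SMC − demand runs linearly from 0 to MEC(Q_m), so the loss is a triangle.
DWL = ½ × 4.8968 × 18.2649 = 44.7198.

DWL = 44.72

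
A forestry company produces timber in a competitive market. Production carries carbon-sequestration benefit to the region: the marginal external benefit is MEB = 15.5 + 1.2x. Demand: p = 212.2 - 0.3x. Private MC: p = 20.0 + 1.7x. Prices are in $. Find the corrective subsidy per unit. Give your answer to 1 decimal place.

Social marginal cost = private MC − MEB = 4.5 + 0.5x.
Set SMC = demand: 4.5 + 0.5x = 212.2 - 0.3x → x* = 259.6250.
The Pigouvian subsidy equals MEB at x*: 15.5 + 1.2×259.6250 = 327.0500.

subsidy = $327.1 per unit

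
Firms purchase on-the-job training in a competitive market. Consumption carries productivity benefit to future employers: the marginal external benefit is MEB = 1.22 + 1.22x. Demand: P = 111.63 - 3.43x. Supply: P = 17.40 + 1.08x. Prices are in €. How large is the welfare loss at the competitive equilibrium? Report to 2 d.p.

DWL = €108.42

Market equilibrium (private): 17.40 + 1.08x = 111.63 - 3.43x → x_m = 20.8936.
Social marginal benefit = demand + MEB = 112.85 - 2.21x.
Set SMB = MC: 112.85 - 2.21x = 17.40 + 1.08x → x* = 29.0122.
Between x* and x_m the wedge SMB − MC runs linearly from 0 to MEB(x_m), so the loss is a triangle.
DWL = ½ × 8.1186 × 26.7102 = 108.4247.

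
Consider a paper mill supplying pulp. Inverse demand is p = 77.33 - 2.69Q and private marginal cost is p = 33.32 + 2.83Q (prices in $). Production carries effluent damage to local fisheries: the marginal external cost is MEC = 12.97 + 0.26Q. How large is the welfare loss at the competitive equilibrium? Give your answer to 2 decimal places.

DWL = $19.58

Market equilibrium (private): 33.32 + 2.83Q = 77.33 - 2.69Q → Q_m = 7.9728.
Social marginal cost = private MC + MEC = 46.29 + 3.09Q.
Set SMC = demand: 46.29 + 3.09Q = 77.33 - 2.69Q → Q* = 5.3702.
The welfare-loss triangle has base |Q_m − Q*| and height MEC(Q_m) (the vertical gap between SMC and demand is zero at Q* and MEC at Q_m).
DWL = ½ × 2.6026 × 15.0429 = 19.5753.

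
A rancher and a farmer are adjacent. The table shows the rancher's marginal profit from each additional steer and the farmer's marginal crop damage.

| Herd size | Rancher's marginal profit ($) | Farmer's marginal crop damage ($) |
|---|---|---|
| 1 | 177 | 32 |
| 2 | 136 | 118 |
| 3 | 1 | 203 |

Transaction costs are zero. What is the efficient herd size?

2

Bargaining reaches the level where marginal profit last exceeds marginal crop damage.
That holds through level 2 (136 ≥ 118) but not at 3 (1 < 203).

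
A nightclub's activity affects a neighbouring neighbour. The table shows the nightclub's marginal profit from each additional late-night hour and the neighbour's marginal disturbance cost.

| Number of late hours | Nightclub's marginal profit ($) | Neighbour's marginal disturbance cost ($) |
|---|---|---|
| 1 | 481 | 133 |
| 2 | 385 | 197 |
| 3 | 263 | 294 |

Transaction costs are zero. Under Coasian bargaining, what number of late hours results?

2

Bargaining reaches the level where marginal profit last exceeds marginal disturbance cost.
That holds through level 2 (385 ≥ 197) but not at 3 (263 < 294).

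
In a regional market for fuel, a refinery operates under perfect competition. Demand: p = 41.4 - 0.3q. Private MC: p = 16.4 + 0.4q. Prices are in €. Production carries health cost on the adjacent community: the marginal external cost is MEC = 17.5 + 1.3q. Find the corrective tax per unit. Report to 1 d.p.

Social marginal cost = private MC + MEC = 33.9 + 1.7q.
Set SMC = demand: 33.9 + 1.7q = 41.4 - 0.3q → q* = 3.7500.
The Pigouvian tax equals MEC at q*: 17.5 + 1.3×3.7500 = 22.3750.

tax = €22.4 per unit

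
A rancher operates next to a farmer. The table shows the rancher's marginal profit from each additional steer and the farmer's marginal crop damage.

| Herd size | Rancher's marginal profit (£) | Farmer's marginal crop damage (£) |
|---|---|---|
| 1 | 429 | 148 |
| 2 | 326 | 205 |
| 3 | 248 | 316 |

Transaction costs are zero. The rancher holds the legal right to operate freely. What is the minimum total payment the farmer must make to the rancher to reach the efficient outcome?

Left alone the rancher would choose level 3 (marginal profit stays positive).
Efficient level: k* = 2 (marginal profit ≥ marginal crop damage through 2).
The farmer must at least cover the rancher's forgone profit from cutting 3→2: 248 = 248.

£248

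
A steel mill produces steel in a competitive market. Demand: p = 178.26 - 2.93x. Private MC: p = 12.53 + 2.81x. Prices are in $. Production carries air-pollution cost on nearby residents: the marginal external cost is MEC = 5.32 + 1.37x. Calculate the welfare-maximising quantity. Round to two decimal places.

Social marginal cost = private MC + MEC = 17.85 + 4.18x.
Set SMC = demand: 17.85 + 4.18x = 178.26 - 2.93x → x* = 22.5612.

x* = 22.56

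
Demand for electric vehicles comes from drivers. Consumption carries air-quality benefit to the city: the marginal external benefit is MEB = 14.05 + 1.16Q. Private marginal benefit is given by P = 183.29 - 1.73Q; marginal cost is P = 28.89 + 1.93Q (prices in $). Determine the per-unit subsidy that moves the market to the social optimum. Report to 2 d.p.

subsidy = $92.21 per unit

Social marginal benefit = demand + MEB = 197.34 - 0.57Q.
Set SMB = MC: 197.34 - 0.57Q = 28.89 + 1.93Q → Q* = 67.3800.
The Pigouvian subsidy equals MEB at Q*: 14.05 + 1.16×67.3800 = 92.2108.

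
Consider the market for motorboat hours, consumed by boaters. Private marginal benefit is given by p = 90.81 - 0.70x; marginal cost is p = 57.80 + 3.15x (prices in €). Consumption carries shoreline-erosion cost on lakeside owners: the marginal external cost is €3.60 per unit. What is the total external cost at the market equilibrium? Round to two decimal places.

€30.87

Market equilibrium (private): 57.80 + 3.15x = 90.81 - 0.70x → x_m = 8.5740.
Total external cost = MEC × x_m = 3.60 × 8.5740 = 30.8664.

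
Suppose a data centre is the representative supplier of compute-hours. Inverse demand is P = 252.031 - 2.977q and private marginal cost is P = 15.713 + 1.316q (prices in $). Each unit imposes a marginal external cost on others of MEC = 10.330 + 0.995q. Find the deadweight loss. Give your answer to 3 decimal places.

Market equilibrium (private): 15.713 + 1.316q = 252.031 - 2.977q → q_m = 55.0473.
Social marginal cost = private MC + MEC = 26.043 + 2.311q.
Set SMC = demand: 26.043 + 2.311q = 252.031 - 2.977q → q* = 42.7360.
Between q* and q_m the wedge SMC − demand runs linearly from 0 to MEC(q_m), so the loss is a triangle.
DWL = ½ × 12.3113 × 65.1020 = 400.7451.

DWL = $400.745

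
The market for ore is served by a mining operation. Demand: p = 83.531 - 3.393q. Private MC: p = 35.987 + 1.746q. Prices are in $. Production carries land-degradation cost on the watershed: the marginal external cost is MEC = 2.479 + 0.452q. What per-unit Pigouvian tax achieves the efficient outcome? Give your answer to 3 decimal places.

Social marginal cost = private MC + MEC = 38.466 + 2.198q.
Set SMC = demand: 38.466 + 2.198q = 83.531 - 3.393q → q* = 8.0603.
The Pigouvian tax equals MEC at q*: 2.479 + 0.452×8.0603 = 6.1223.

tax = $6.122 per unit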